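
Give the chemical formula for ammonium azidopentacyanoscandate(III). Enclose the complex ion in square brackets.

(NH4)3[Sc(CN)5(N3)]

Ligands: 1 azido (N3, -1), 5 cyano (CN, -1). Ligand charge sum = -6.
Charge balance with ammonium (+1) requires 1 complex ion per 3 ammonium.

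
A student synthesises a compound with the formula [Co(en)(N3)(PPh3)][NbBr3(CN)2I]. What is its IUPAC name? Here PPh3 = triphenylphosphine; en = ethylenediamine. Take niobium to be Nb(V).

azido(ethylenediamine)(triphenylphosphine)cobalt(II) tribromodicyanoiodoniobate(V)

Both ions are complex: the cation is named first with the plain metal name, the anion second with the -ate form; each ion's ligands are alphabetised independently.
Nb is given as +5; the anion's ligand charges sum to -6, so the complex anion is 1−.
A 1:1 salt means the cation carries the equal and opposite charge, 1+.
Cation: ligand charges sum to -1; for the ion to be 1+, Co = +2.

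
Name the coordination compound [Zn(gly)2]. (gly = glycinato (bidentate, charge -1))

There is no counter-ion, so the complex is neutral overall.
Ligand charges: 2×glycinato (-1 each); total -2. So Zn + (-2) = 0, giving Zn = +2.

bis(glycinato)zinc(II)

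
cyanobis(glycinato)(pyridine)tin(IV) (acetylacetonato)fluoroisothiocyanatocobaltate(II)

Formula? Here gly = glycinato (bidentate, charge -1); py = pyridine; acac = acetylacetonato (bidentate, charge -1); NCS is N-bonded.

[Sn(CN)(gly)2(py)][Co(acac)F(NCS)]

Cation [Sn…]: ligand charges -3, Sn(IV) ⇒ ion charge 1+.
Anion [Co…]: ligand charges -3, Co(II) ⇒ ion charge 1−.
One 1+ cation balances one 1− anion.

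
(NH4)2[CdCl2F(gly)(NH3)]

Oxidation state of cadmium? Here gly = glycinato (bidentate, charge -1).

2 ammonium outside the brackets (+1 each) → the complex ion is 2−.
Ligand charges: 2×Cl = -2; 1×NH3 neutral; 1×gly = -1; 1×F = -1; sum -4.
Cd + (-4) = 2− ⇒ Cd is +2.

+2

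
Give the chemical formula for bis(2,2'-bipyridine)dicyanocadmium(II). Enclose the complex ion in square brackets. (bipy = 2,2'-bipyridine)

Ligands: 2 cyano (CN, -1), 2 2,2'-bipyridine (bipy, neutral). Ligand charge sum = -2.
With Cd in oxidation state +2, the complex ion is [Cd...].

[Cd(bipy)2(CN)2]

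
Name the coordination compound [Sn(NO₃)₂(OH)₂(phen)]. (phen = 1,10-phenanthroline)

There is no counter-ion, so the complex is neutral overall.
Ligand charges: 2×hydroxo (-1 each), 1×1,10-phenanthroline (neutral), 2×nitrato (-1 each); total -4. So Sn + (-4) = 0, giving Sn = +4.
Ligands are named alphabetically: hydroxo before nitrato before phenanthroline.

dihydroxodinitrato(1,10-phenanthroline)tin(IV)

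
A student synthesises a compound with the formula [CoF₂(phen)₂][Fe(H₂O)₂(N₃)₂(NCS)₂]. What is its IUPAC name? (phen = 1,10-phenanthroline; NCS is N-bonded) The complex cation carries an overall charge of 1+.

Both ions are complex: the cation is named first with the plain metal name, the anion second with the -ate form; each ion's ligands are alphabetised independently.
The complex cation is given as 1+; its ligand charges sum to -2, so Co = +3.
A 1:1 salt means the anion carries the equal and opposite charge, 1−.
Anion: ligand charges sum to -4; for the ion to be 1−, Fe = +3.

difluorobis(1,10-phenanthroline)cobalt(III) diaquadiazidodiisothiocyanatoferrate(III)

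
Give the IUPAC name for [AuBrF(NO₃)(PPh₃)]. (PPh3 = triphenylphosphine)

bromofluoronitrato(triphenylphosphine)gold(III)

There is no counter-ion, so the complex is neutral overall.
Ligand charges: 1×triphenylphosphine (neutral), 1×fluoro (-1 each), 1×bromo (-1 each), 1×nitrato (-1 each); total -3. So Au + (-3) = 0, giving Au = +3.
Ligands are named alphabetically: bromo before fluoro before nitrato before triphenylphosphine.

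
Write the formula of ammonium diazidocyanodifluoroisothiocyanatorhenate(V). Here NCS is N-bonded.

Ligands: 1 isothiocyanato (NCS, -1), 1 cyano (CN, -1), 2 azido (N3, -1), 2 fluoro (F, -1). Ligand charge sum = -6.
With Re in oxidation state +5, the complex ion is [Re...]^1−.
Charge balance with ammonium (+1) requires 1 complex ion per 1 ammonium.

NH4[Re(CN)F2(N3)2(NCS)]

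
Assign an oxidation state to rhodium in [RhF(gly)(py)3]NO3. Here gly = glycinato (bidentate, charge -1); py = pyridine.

1 nitrate outside the brackets (-1 each) → the complex ion is 1+.
Ligand charges: 1×gly = -1; 3×py neutral; 1×F = -1; sum -2.
Rh + (-2) = 1+ ⇒ Rh is +3.

+3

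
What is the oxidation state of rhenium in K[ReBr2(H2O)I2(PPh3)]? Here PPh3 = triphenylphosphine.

+3

1 potassium outside the brackets (+1 each) → the complex ion is 1−.
Ligand charges: 2×I = -2; 1×PPh3 neutral; 1×H2O neutral; 2×Br = -2; sum -4.
Re + (-4) = 1− ⇒ Re is +3.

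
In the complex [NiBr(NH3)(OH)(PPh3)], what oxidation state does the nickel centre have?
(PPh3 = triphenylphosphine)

No counter-ion: the bracketed complex is neutral.
Ligand charges: 1×PPh3 neutral; 1×OH = -1; 1×Br = -1; 1×NH3 neutral; sum -2.
Ni + (-2) = 0 ⇒ Ni is +2.

+2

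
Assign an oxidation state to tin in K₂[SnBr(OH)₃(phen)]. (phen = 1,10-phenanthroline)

+2

2 potassium outside the brackets (+1 each) → the complex ion is 2−.
Ligand charges: 1×Br = -1; 1×phen neutral; 3×OH = -3; sum -4.
Sn + (-4) = 2− ⇒ Sn is +2.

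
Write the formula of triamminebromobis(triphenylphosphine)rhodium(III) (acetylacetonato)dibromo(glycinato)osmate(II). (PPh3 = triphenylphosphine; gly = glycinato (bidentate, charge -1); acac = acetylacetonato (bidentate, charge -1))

Cation [Rh…]: ligand charges -1, Rh(III) ⇒ ion charge 2+.
Anion [Os…]: ligand charges -4, Os(II) ⇒ ion charge 2−.
One 2+ cation balances one 2− anion.

[RhBr(NH3)3(PPh3)2][Os(acac)Br2(gly)]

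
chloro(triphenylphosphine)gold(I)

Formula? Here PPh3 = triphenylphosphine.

[AuCl(PPh3)]

Ligands: 1 chloro (Cl, -1), 1 triphenylphosphine (PPh3, neutral). Ligand charge sum = -1.
With Au in oxidation state +1, the complex ion is [Au...].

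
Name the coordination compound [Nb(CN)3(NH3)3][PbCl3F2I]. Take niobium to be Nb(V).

triamminetricyanoniobium(V) trichlorodifluoroiodoplumbate(IV)

Both ions are complex: the cation is named first with the plain metal name, the anion second with the -ate form; each ion's ligands are alphabetised independently.
Nb is given as +5; the cation's ligand charges sum to -3, so the complex cation is 2+.
A 1:1 salt means the anion carries the equal and opposite charge, 2−.
Anion: ligand charges sum to -6; for the ion to be 2−, Pb = +4.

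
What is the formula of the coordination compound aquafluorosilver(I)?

[AgF(H2O)]

Ligands: 1 fluoro (F, -1), 1 aqua (H2O, neutral). Ligand charge sum = -1.
With Ag in oxidation state +1, the complex ion is [Ag...].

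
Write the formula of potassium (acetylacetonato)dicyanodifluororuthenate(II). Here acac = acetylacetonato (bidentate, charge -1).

K3[Ru(acac)(CN)2F2]

Ligands: 2 cyano (CN, -1), 1 acetylacetonato (acac, -1), 2 fluoro (F, -1). Ligand charge sum = -5.
With Ru in oxidation state +2, the complex ion is [Ru...]^3−.
Charge balance with potassium (+1) requires 1 complex ion per 3 potassium.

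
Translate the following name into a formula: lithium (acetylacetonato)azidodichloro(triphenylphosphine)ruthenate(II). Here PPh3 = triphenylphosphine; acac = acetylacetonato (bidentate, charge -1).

Ligands: 1 azido (N3, -1), 1 triphenylphosphine (PPh3, neutral), 1 acetylacetonato (acac, -1), 2 chloro (Cl, -1). Ligand charge sum = -4.
Charge balance with lithium (+1) requires 1 complex ion per 2 lithium.

Li2[Ru(acac)Cl2(N3)(PPh3)]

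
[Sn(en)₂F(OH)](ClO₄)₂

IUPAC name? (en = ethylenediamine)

The 2 perchlorate counter-ions carry a total charge of -2, so each complex ion is 2+.
Ligand charges: 1×hydroxo (-1 each), 1×fluoro (-1 each), 2×ethylenediamine (neutral); total -2. So Sn + (-2) = 2+, giving Sn = +4.
Ligands are named alphabetically: ethylenediamine before fluoro before hydroxo.

bis(ethylenediamine)fluorohydroxotin(IV) perchlorate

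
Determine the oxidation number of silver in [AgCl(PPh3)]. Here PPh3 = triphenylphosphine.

+1

No counter-ion: the bracketed complex is neutral.
Ligand charges: 1×PPh3 neutral; 1×Cl = -1; sum -1.
Ag + (-1) = 0 ⇒ Ag is +1.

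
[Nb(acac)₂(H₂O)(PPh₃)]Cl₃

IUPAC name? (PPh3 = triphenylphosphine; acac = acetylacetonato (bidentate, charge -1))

The 3 chloride counter-ions carry a total charge of -3, so each complex ion is 3+.
Ligand charges: 1×triphenylphosphine (neutral), 1×aqua (neutral), 2×acetylacetonato (-1 each); total -2. So Nb + (-2) = 3+, giving Nb = +5.
Ligands are named alphabetically: acetylacetonato before aqua before triphenylphosphine.

bis(acetylacetonato)aqua(triphenylphosphine)niobium(V) chloride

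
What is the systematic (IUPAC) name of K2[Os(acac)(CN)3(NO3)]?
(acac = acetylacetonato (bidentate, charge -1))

potassium (acetylacetonato)tricyanonitratoosmate(III)

The 2 potassium counter-ions carry a total charge of +2, so each complex ion is 2−.
Ligand charges: 1×nitrato (-1 each), 1×acetylacetonato (-1 each), 3×cyano (-1 each); total -5. So Os + (-5) = 2−, giving Os = +3.
Ligands are named alphabetically: acetylacetonato before cyano before nitrato.
The complex ion is anionic, so osmium takes the -ate form osmate(III).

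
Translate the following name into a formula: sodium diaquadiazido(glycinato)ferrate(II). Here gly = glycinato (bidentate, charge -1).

Ligands: 1 glycinato (gly, -1), 2 azido (N3, -1), 2 aqua (H2O, neutral). Ligand charge sum = -3.
Charge balance with sodium (+1) requires 1 complex ion per 1 sodium.

Na[Fe(gly)(H2O)2(N3)2]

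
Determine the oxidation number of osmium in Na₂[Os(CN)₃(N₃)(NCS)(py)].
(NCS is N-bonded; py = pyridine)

2 sodium outside the brackets (+1 each) → the complex ion is 2−.
Ligand charges: 3×CN = -3; 1×NCS = -1; 1×py neutral; 1×N3 = -1; sum -5.
Os + (-5) = 2− ⇒ Os is +3.

+3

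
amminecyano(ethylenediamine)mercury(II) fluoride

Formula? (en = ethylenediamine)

[Hg(CN)(en)(NH3)]F

Ligands: 1 ethylenediamine (en, neutral), 1 cyano (CN, -1), 1 ammine (NH3, neutral). Ligand charge sum = -1.
With Hg in oxidation state +2, the complex ion is [Hg...]^1+.
Charge balance with fluoride (-1) requires 1 complex ion per 1 fluoride.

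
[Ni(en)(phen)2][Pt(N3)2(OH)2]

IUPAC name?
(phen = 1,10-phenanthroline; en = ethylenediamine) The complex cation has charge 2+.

The complex cation is given as 2+; its ligand charges sum to 0, so Ni = +2.
A 1:1 salt means the anion carries the equal and opposite charge, 2−.
Anion: ligand charges sum to -4; for the ion to be 2−, Pt = +2.

(ethylenediamine)bis(1,10-phenanthroline)nickel(II) diazidodihydroxoplatinate(II)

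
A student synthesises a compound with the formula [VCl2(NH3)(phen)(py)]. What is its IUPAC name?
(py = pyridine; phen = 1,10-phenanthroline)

amminedichloro(1,10-phenanthroline)(pyridine)vanadium(II)

There is no counter-ion, so the complex is neutral overall.
Ligand charges: 1×pyridine (neutral), 1×1,10-phenanthroline (neutral), 1×ammine (neutral), 2×chloro (-1 each); total -2. So V + (-2) = 0, giving V = +2.
Ligands are named alphabetically: ammine before chloro before phenanthroline before pyridine.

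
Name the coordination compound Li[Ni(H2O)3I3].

lithium triaquatriiodonickelate(II)

The 1 lithium counter-ion carries a total charge of +1, so each complex ion is 1−.
Ligand charges: 3×iodo (-1 each), 3×aqua (neutral); total -3. So Ni + (-3) = 1−, giving Ni = +2.
Ligands are named alphabetically: aqua before iodo.
The complex ion is anionic, so nickel takes the -ate form nickelate(II).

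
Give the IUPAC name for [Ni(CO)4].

There is no counter-ion, so the complex is neutral overall.
Ligand charges: 4×carbonyl (neutral); total 0. So Ni + (0) = 0, giving Ni = 0.

tetracarbonylnickel(0)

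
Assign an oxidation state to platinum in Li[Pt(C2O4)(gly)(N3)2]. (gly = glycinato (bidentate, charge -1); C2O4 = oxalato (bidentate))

+4

1 lithium outside the brackets (+1 each) → the complex ion is 1−.
Ligand charges: 1×gly = -1; 2×N3 = -2; 1×C2O4 = -2; sum -5.
Pt + (-5) = 1− ⇒ Pt is +4.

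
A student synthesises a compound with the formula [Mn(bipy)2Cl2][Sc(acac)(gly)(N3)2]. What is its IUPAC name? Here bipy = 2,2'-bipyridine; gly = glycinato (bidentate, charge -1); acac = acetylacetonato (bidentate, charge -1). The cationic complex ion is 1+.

The complex cation is given as 1+; its ligand charges sum to -2, so Mn = +3.
A 1:1 salt means the anion carries the equal and opposite charge, 1−.
Anion: ligand charges sum to -4; for the ion to be 1−, Sc = +3.

bis(2,2'-bipyridine)dichloromanganese(III) (acetylacetonato)diazido(glycinato)scandate(III)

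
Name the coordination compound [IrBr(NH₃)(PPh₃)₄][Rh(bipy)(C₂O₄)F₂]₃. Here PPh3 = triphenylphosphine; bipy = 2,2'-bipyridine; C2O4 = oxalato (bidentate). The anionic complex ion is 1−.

Both ions are complex: the cation is named first with the plain metal name, the anion second with the -ate form; each ion's ligands are alphabetised independently.
The complex anion is given as 1−; its ligand charges sum to -4, so Rh = +3.
With 3 anions per cation, the cation must be 3×1 = 3+.
Cation: ligand charges sum to -1; for the ion to be 3+, Ir = +4.

amminebromotetrakis(triphenylphosphine)iridium(IV) (2,2'-bipyridine)difluorooxalatorhodate(III)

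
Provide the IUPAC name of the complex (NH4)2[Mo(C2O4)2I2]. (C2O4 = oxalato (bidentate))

The 2 ammonium counter-ions carry a total charge of +2, so each complex ion is 2−.
Ligand charges: 2×oxalato (-2 each), 2×iodo (-1 each); total -6. So Mo + (-6) = 2−, giving Mo = +4.
Ligands are named alphabetically: iodo before oxalato.
The complex ion is anionic, so molybdenum takes the -ate form molybdate(IV).

ammonium diiododioxalatomolybdate(IV)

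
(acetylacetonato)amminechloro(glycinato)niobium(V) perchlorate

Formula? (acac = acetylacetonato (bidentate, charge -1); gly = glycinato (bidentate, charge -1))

Ligands: 1 acetylacetonato (acac, -1), 1 ammine (NH3, neutral), 1 glycinato (gly, -1), 1 chloro (Cl, -1). Ligand charge sum = -3.
With Nb in oxidation state +5, the complex ion is [Nb...]^2+.
Charge balance with perchlorate (-1) requires 1 complex ion per 2 perchlorate.

[Nb(acac)Cl(gly)(NH3)](ClO4)2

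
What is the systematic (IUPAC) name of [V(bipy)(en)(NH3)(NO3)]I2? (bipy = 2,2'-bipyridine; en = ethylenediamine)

The 2 iodide counter-ions carry a total charge of -2, so each complex ion is 2+.
Ligand charges: 1×2,2'-bipyridine (neutral), 1×ethylenediamine (neutral), 1×ammine (neutral), 1×nitrato (-1 each); total -1. So V + (-1) = 2+, giving V = +3.
Ligands are named alphabetically: ammine before bipyridine before ethylenediamine before nitrato.

ammine(2,2'-bipyridine)(ethylenediamine)nitratovanadium(III) iodide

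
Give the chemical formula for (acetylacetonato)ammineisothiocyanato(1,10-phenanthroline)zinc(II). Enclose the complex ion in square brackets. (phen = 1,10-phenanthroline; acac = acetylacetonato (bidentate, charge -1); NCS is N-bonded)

Ligands: 1 1,10-phenanthroline (phen, neutral), 1 acetylacetonato (acac, -1), 1 isothiocyanato (NCS, -1), 1 ammine (NH3, neutral). Ligand charge sum = -2.
With Zn in oxidation state +2, the complex ion is [Zn...].

[Zn(acac)(NCS)(NH3)(phen)]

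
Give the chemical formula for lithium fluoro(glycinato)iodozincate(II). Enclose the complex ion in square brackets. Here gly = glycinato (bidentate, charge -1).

Li[ZnF(gly)I]

Ligands: 1 glycinato (gly, -1), 1 iodo (I, -1), 1 fluoro (F, -1). Ligand charge sum = -3.
With Zn in oxidation state +2, the complex ion is [Zn...]^1−.
Charge balance with lithium (+1) requires 1 complex ion per 1 lithium.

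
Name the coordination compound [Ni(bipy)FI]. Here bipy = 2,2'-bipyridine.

(2,2'-bipyridine)fluoroiodonickel(II)

There is no counter-ion, so the complex is neutral overall.
Ligand charges: 1×iodo (-1 each), 1×2,2'-bipyridine (neutral), 1×fluoro (-1 each); total -2. So Ni + (-2) = 0, giving Ni = +2.
Ligands are named alphabetically: bipyridine before fluoro before iodo.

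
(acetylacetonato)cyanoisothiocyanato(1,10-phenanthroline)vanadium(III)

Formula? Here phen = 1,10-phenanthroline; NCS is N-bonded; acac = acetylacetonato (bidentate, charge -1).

[V(acac)(CN)(NCS)(phen)]

Ligands: 1 1,10-phenanthroline (phen, neutral), 1 isothiocyanato (NCS, -1), 1 cyano (CN, -1), 1 acetylacetonato (acac, -1). Ligand charge sum = -3.
With V in oxidation state +3, the complex ion is [V...].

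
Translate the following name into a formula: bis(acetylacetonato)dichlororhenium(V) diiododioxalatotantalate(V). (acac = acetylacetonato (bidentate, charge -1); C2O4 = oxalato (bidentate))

Cation [Re…]: ligand charges -4, Re(V) ⇒ ion charge 1+.
Anion [Ta…]: ligand charges -6, Ta(V) ⇒ ion charge 1−.

[Re(acac)2Cl2][Ta(C2O4)2I2]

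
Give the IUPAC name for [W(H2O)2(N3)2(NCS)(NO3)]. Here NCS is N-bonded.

There is no counter-ion, so the complex is neutral overall.
Ligand charges: 2×azido (-1 each), 1×isothiocyanato (-1 each), 1×nitrato (-1 each), 2×aqua (neutral); total -4. So W + (-4) = 0, giving W = +4.
Ligands are named alphabetically: aqua before azido before isothiocyanato before nitrato.

diaquadiazidoisothiocyanatonitratotungsten(IV)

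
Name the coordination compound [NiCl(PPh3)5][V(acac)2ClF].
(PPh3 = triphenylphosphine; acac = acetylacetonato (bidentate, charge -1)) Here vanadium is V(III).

chloropentakis(triphenylphosphine)nickel(II) bis(acetylacetonato)chlorofluorovanadate(III)

Both ions are complex: the cation is named first with the plain metal name, the anion second with the -ate form; each ion's ligands are alphabetised independently.
V is given as +3; the anion's ligand charges sum to -4, so the complex anion is 1−.
A 1:1 salt means the cation carries the equal and opposite charge, 1+.
Cation: ligand charges sum to -1; for the ion to be 1+, Ni = +2.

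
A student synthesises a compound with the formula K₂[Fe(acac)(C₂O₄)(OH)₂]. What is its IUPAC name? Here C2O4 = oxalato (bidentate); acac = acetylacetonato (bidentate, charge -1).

The 2 potassium counter-ions carry a total charge of +2, so each complex ion is 2−.
Ligand charges: 1×oxalato (-2 each), 2×hydroxo (-1 each), 1×acetylacetonato (-1 each); total -5. So Fe + (-5) = 2−, giving Fe = +3.
Ligands are named alphabetically: acetylacetonato before hydroxo before oxalato.
The complex ion is anionic, so iron takes the -ate form ferrate(III).

potassium (acetylacetonato)dihydroxooxalatoferrate(III)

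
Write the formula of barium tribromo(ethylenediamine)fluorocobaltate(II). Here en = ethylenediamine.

Ligands: 1 ethylenediamine (en, neutral), 3 bromo (Br, -1), 1 fluoro (F, -1). Ligand charge sum = -4.
With Co in oxidation state +2, the complex ion is [Co...]^2−.
Charge balance with barium (+2) requires 1 complex ion per 1 barium.

Ba[CoBr3(en)F]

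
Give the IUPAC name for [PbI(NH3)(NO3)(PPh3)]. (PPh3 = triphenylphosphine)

ammineiodonitrato(triphenylphosphine)lead(II)

There is no counter-ion, so the complex is neutral overall.
Ligand charges: 1×nitrato (-1 each), 1×triphenylphosphine (neutral), 1×ammine (neutral), 1×iodo (-1 each); total -2. So Pb + (-2) = 0, giving Pb = +2.
Ligands are named alphabetically: ammine before iodo before nitrato before triphenylphosphine.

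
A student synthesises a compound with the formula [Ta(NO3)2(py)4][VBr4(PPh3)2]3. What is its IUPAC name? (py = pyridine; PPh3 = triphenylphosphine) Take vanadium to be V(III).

dinitratotetrakis(pyridine)tantalum(V) tetrabromobis(triphenylphosphine)vanadate(III)

Both ions are complex: the cation is named first with the plain metal name, the anion second with the -ate form; each ion's ligands are alphabetised independently.
V is given as +3; the anion's ligand charges sum to -4, so the complex anion is 1−.
With 3 anions per cation, the cation must be 3×1 = 3+.
Cation: ligand charges sum to -2; for the ion to be 3+, Ta = +5.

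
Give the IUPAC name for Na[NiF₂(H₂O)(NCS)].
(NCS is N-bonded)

sodium aquadifluoroisothiocyanatonickelate(II)

The 1 sodium counter-ion carries a total charge of +1, so each complex ion is 1−.
Ligand charges: 1×isothiocyanato (-1 each), 2×fluoro (-1 each), 1×aqua (neutral); total -3. So Ni + (-3) = 1−, giving Ni = +2.
The complex ion is anionic, so nickel takes the -ate form nickelate(II).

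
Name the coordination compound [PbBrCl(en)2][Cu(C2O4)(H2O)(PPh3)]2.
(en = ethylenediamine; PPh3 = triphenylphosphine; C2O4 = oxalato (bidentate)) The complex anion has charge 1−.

Both ions are complex: the cation is named first with the plain metal name, the anion second with the -ate form; each ion's ligands are alphabetised independently.
The complex anion is given as 1−; its ligand charges sum to -2, so Cu = +1.
With 2 anions per cation, the cation must be 2×1 = 2+.
Cation: ligand charges sum to -2; for the ion to be 2+, Pb = +4.

bromochlorobis(ethylenediamine)lead(IV) aquaoxalato(triphenylphosphine)cuprate(I)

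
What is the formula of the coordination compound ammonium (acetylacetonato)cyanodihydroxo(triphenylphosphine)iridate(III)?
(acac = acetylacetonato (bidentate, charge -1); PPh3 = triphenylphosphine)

Ligands: 1 acetylacetonato (acac, -1), 1 cyano (CN, -1), 1 triphenylphosphine (PPh3, neutral), 2 hydroxo (OH, -1). Ligand charge sum = -4.
Charge balance with ammonium (+1) requires 1 complex ion per 1 ammonium.

NH4[Ir(acac)(CN)(OH)2(PPh3)]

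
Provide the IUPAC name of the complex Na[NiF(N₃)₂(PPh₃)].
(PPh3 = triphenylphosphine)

The 1 sodium counter-ion carries a total charge of +1, so each complex ion is 1−.
Ligand charges: 1×triphenylphosphine (neutral), 1×fluoro (-1 each), 2×azido (-1 each); total -3. So Ni + (-3) = 1−, giving Ni = +2.
The complex ion is anionic, so nickel takes the -ate form nickelate(II).

sodium diazidofluoro(triphenylphosphine)nickelate(II)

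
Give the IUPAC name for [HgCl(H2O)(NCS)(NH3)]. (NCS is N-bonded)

There is no counter-ion, so the complex is neutral overall.
Ligand charges: 1×chloro (-1 each), 1×ammine (neutral), 1×aqua (neutral), 1×isothiocyanato (-1 each); total -2. So Hg + (-2) = 0, giving Hg = +2.
Ligands are named alphabetically: ammine before aqua before chloro before isothiocyanato.

ammineaquachloroisothiocyanatomercury(II)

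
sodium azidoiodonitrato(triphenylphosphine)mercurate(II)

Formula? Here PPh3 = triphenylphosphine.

Na[HgI(N3)(NO3)(PPh3)]

Ligands: 1 nitrato (NO3, -1), 1 triphenylphosphine (PPh3, neutral), 1 iodo (I, -1), 1 azido (N3, -1). Ligand charge sum = -3.
Charge balance with sodium (+1) requires 1 complex ion per 1 sodium.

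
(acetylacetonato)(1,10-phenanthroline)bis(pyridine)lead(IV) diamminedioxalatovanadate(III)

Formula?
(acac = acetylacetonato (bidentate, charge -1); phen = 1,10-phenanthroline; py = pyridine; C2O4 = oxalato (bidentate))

[Pb(acac)(phen)(py)2][V(C2O4)2(NH3)2]3

Cation [Pb…]: ligand charges -1, Pb(IV) ⇒ ion charge 3+.
Anion [V…]: ligand charges -4, V(III) ⇒ ion charge 1−.
One 3+ cation requires 3 of the 1− anion.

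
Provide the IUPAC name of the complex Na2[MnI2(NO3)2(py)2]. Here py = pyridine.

sodium diiododinitratobis(pyridine)manganate(II)

The 2 sodium counter-ions carry a total charge of +2, so each complex ion is 2−.
Ligand charges: 2×nitrato (-1 each), 2×iodo (-1 each), 2×pyridine (neutral); total -4. So Mn + (-4) = 2−, giving Mn = +2.
Ligands are named alphabetically: iodo before nitrato before pyridine.
The complex ion is anionic, so manganese takes the -ate form manganate(II).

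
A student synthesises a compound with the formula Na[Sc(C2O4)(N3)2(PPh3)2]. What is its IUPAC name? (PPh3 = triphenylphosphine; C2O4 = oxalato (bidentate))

The 1 sodium counter-ion carries a total charge of +1, so each complex ion is 1−.
Ligand charges: 2×triphenylphosphine (neutral), 2×azido (-1 each), 1×oxalato (-2 each); total -4. So Sc + (-4) = 1−, giving Sc = +3.
The complex ion is anionic, so scandium takes the -ate form scandate(III).

sodium diazidooxalatobis(triphenylphosphine)scandate(III)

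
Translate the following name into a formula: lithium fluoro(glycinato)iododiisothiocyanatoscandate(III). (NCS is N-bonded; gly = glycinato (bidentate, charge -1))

Li2[ScF(gly)I(NCS)2]

Ligands: 1 iodo (I, -1), 2 isothiocyanato (NCS, -1), 1 glycinato (gly, -1), 1 fluoro (F, -1). Ligand charge sum = -5.
Charge balance with lithium (+1) requires 1 complex ion per 2 lithium.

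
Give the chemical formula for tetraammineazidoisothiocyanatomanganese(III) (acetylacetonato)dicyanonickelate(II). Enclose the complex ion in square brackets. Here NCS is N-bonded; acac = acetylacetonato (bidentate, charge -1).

Cation [Mn…]: ligand charges -2, Mn(III) ⇒ ion charge 1+.
Anion [Ni…]: ligand charges -3, Ni(II) ⇒ ion charge 1−.
One 1+ cation balances one 1− anion.

[Mn(N3)(NCS)(NH3)4][Ni(acac)(CN)2]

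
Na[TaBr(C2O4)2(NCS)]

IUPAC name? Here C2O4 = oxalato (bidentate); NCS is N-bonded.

sodium bromoisothiocyanatodioxalatotantalate(V)

The 1 sodium counter-ion carries a total charge of +1, so each complex ion is 1−.
Ligand charges: 1×bromo (-1 each), 2×oxalato (-2 each), 1×isothiocyanato (-1 each); total -6. So Ta + (-6) = 1−, giving Ta = +5.
Ligands are named alphabetically: bromo before isothiocyanato before oxalato.
The complex ion is anionic, so tantalum takes the -ate form tantalate(V).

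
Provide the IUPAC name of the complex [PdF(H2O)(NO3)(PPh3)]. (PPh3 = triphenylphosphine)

aquafluoronitrato(triphenylphosphine)palladium(II)

There is no counter-ion, so the complex is neutral overall.
Ligand charges: 1×fluoro (-1 each), 1×nitrato (-1 each), 1×triphenylphosphine (neutral), 1×aqua (neutral); total -2. So Pd + (-2) = 0, giving Pd = +2.
Ligands are named alphabetically: aqua before fluoro before nitrato before triphenylphosphine.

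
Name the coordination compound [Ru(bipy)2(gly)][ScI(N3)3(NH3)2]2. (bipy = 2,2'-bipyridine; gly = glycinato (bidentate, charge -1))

Scandium is always +3 in its complexes; the anion's ligand charges sum to -4, so the complex anion is 1−.
With 2 anions per cation, the cation must be 2×1 = 2+.
Cation: ligand charges sum to -1; for the ion to be 2+, Ru = +3.

bis(2,2'-bipyridine)(glycinato)ruthenium(III) diamminetriazidoiodoscandate(III)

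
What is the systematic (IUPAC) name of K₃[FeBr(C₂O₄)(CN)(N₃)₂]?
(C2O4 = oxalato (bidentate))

potassium diazidobromocyanooxalatoferrate(III)

The 3 potassium counter-ions carry a total charge of +3, so each complex ion is 3−.
Ligand charges: 1×oxalato (-2 each), 1×cyano (-1 each), 1×bromo (-1 each), 2×azido (-1 each); total -6. So Fe + (-6) = 3−, giving Fe = +3.
Ligands are named alphabetically: azido before bromo before cyano before oxalato.
The complex ion is anionic, so iron takes the -ate form ferrate(III).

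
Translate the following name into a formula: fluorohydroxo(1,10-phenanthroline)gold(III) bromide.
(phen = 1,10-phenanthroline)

[AuF(OH)(phen)]Br

Ligands: 1 1,10-phenanthroline (phen, neutral), 1 fluoro (F, -1), 1 hydroxo (OH, -1). Ligand charge sum = -2.
With Au in oxidation state +3, the complex ion is [Au...]^1+.
Charge balance with bromide (-1) requires 1 complex ion per 1 bromide.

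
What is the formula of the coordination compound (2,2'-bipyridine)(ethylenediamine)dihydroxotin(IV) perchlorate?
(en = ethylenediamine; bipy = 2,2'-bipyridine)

Ligands: 1 ethylenediamine (en, neutral), 2 hydroxo (OH, -1), 1 2,2'-bipyridine (bipy, neutral). Ligand charge sum = -2.
Charge balance with perchlorate (-1) requires 1 complex ion per 2 perchlorate.

[Sn(bipy)(en)(OH)2](ClO4)2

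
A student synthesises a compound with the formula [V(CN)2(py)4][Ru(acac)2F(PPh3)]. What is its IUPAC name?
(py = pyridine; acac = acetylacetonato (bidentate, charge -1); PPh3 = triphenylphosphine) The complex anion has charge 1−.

Both ions are complex: the cation is named first with the plain metal name, the anion second with the -ate form; each ion's ligands are alphabetised independently.
The complex anion is given as 1−; its ligand charges sum to -3, so Ru = +2.
A 1:1 salt means the cation carries the equal and opposite charge, 1+.
Cation: ligand charges sum to -2; for the ion to be 1+, V = +3.

dicyanotetrakis(pyridine)vanadium(III) bis(acetylacetonato)fluoro(triphenylphosphine)ruthenate(II)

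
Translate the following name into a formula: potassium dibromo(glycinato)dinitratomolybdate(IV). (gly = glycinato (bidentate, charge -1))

K[MoBr2(gly)(NO3)2]

Ligands: 2 nitrato (NO3, -1), 2 bromo (Br, -1), 1 glycinato (gly, -1). Ligand charge sum = -5.
With Mo in oxidation state +4, the complex ion is [Mo...]^1−.
Charge balance with potassium (+1) requires 1 complex ion per 1 potassium.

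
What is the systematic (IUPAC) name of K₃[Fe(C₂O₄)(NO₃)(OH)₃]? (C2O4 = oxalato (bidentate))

The 3 potassium counter-ions carry a total charge of +3, so each complex ion is 3−.
Ligand charges: 1×nitrato (-1 each), 1×oxalato (-2 each), 3×hydroxo (-1 each); total -6. So Fe + (-6) = 3−, giving Fe = +3.
The complex ion is anionic, so iron takes the -ate form ferrate(III).

potassium trihydroxonitratooxalatoferrate(III)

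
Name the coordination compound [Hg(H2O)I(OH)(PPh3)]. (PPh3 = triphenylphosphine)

There is no counter-ion, so the complex is neutral overall.
Ligand charges: 1×hydroxo (-1 each), 1×iodo (-1 each), 1×aqua (neutral), 1×triphenylphosphine (neutral); total -2. So Hg + (-2) = 0, giving Hg = +2.
Ligands are named alphabetically: aqua before hydroxo before iodo before triphenylphosphine.

aquahydroxoiodo(triphenylphosphine)mercury(II)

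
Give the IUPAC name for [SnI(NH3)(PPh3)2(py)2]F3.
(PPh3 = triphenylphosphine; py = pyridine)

The 3 fluoride counter-ions carry a total charge of -3, so each complex ion is 3+.
Ligand charges: 1×ammine (neutral), 2×triphenylphosphine (neutral), 1×iodo (-1 each), 2×pyridine (neutral); total -1. So Sn + (-1) = 3+, giving Sn = +4.
Ligands are named alphabetically: ammine before iodo before pyridine before triphenylphosphine.

ammineiodobis(pyridine)bis(triphenylphosphine)tin(IV) fluoride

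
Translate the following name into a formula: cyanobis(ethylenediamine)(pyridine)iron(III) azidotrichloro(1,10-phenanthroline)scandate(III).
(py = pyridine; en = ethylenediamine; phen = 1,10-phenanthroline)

[Fe(CN)(en)2(py)][ScCl3(N3)(phen)]2

Cation [Fe…]: ligand charges -1, Fe(III) ⇒ ion charge 2+.
Anion [Sc…]: ligand charges -4, Sc(III) ⇒ ion charge 1−.
One 2+ cation requires 2 of the 1− anion.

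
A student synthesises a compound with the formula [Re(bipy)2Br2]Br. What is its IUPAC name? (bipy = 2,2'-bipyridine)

bis(2,2'-bipyridine)dibromorhenium(III) bromide

The 1 bromide counter-ion carries a total charge of -1, so each complex ion is 1+.
Ligand charges: 2×2,2'-bipyridine (neutral), 2×bromo (-1 each); total -2. So Re + (-2) = 1+, giving Re = +3.
Ligands are named alphabetically: bipyridine before bromo.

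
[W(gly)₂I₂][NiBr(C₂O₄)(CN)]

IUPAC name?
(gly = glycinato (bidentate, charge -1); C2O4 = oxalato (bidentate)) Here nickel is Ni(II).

Ni is given as +2; the anion's ligand charges sum to -4, so the complex anion is 2−.
A 1:1 salt means the cation carries the equal and opposite charge, 2+.
Cation: ligand charges sum to -4; for the ion to be 2+, W = +6.

bis(glycinato)diiodotungsten(VI) bromocyanooxalatonickelate(II)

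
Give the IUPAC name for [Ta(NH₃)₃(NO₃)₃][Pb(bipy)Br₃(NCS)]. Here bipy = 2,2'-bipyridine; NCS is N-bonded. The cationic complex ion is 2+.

The complex cation is given as 2+; its ligand charges sum to -3, so Ta = +5.
A 1:1 salt means the anion carries the equal and opposite charge, 2−.
Anion: ligand charges sum to -4; for the ion to be 2−, Pb = +2.

triamminetrinitratotantalum(V) (2,2'-bipyridine)tribromoisothiocyanatoplumbate(II)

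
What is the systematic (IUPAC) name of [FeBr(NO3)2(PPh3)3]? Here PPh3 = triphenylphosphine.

bromodinitratotris(triphenylphosphine)iron(III)

There is no counter-ion, so the complex is neutral overall.
Ligand charges: 3×triphenylphosphine (neutral), 1×bromo (-1 each), 2×nitrato (-1 each); total -3. So Fe + (-3) = 0, giving Fe = +3.
Ligands are named alphabetically: bromo before nitrato before triphenylphosphine.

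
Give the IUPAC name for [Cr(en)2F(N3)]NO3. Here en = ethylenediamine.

The 1 nitrate counter-ion carries a total charge of -1, so each complex ion is 1+.
Ligand charges: 2×ethylenediamine (neutral), 1×azido (-1 each), 1×fluoro (-1 each); total -2. So Cr + (-2) = 1+, giving Cr = +3.
Ligands are named alphabetically: azido before ethylenediamine before fluoro.

azidobis(ethylenediamine)fluorochromium(III) nitrate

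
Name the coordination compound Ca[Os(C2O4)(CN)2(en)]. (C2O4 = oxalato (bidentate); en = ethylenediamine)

calcium dicyano(ethylenediamine)oxalatoosmate(II)

The 1 calcium counter-ion carries a total charge of +2, so each complex ion is 2−.
Ligand charges: 1×oxalato (-2 each), 1×ethylenediamine (neutral), 2×cyano (-1 each); total -4. So Os + (-4) = 2−, giving Os = +2.
The complex ion is anionic, so osmium takes the -ate form osmate(II).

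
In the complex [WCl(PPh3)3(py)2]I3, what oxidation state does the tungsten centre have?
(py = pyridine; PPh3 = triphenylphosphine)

3 iodide outside the brackets (-1 each) → the complex ion is 3+.
Ligand charges: 1×Cl = -1; 2×py neutral; 3×PPh3 neutral; sum -1.
W + (-1) = 3+ ⇒ W is +4.

+4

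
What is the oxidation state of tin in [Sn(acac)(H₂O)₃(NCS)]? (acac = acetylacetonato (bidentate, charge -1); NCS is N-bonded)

No counter-ion: the bracketed complex is neutral.
Ligand charges: 3×H2O neutral; 1×acac = -1; 1×NCS = -1; sum -2.
Sn + (-2) = 0 ⇒ Sn is +2.

+2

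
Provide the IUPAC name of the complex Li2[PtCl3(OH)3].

The 2 lithium counter-ions carry a total charge of +2, so each complex ion is 2−.
Ligand charges: 3×chloro (-1 each), 3×hydroxo (-1 each); total -6. So Pt + (-6) = 2−, giving Pt = +4.
Ligands are named alphabetically: chloro before hydroxo.
The complex ion is anionic, so platinum takes the -ate form platinate(IV).

lithium trichlorotrihydroxoplatinate(IV)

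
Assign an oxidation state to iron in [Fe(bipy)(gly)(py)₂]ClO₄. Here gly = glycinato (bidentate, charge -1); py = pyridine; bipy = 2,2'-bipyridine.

+2

1 perchlorate outside the brackets (-1 each) → the complex ion is 1+.
Ligand charges: 1×gly = -1; 2×py neutral; 1×bipy neutral; sum -1.
Fe + (-1) = 1+ ⇒ Fe is +2.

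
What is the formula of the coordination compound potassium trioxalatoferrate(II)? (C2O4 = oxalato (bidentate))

K4[Fe(C2O4)3]

Ligands: 3 oxalato (C2O4, -2). Ligand charge sum = -6.
Charge balance with potassium (+1) requires 1 complex ion per 4 potassium.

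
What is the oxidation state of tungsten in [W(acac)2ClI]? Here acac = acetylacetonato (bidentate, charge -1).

+4

No counter-ion: the bracketed complex is neutral.
Ligand charges: 2×acac = -2; 1×Cl = -1; 1×I = -1; sum -4.
W + (-4) = 0 ⇒ W is +4.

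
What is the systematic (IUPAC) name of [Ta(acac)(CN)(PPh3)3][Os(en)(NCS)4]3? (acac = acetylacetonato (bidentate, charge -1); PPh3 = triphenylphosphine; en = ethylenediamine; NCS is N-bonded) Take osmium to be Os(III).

(acetylacetonato)cyanotris(triphenylphosphine)tantalum(V) (ethylenediamine)tetraisothiocyanatoosmate(III)

Both ions are complex: the cation is named first with the plain metal name, the anion second with the -ate form; each ion's ligands are alphabetised independently.
Os is given as +3; the anion's ligand charges sum to -4, so the complex anion is 1−.
With 3 anions per cation, the cation must be 3×1 = 3+.
Cation: ligand charges sum to -2; for the ion to be 3+, Ta = +5.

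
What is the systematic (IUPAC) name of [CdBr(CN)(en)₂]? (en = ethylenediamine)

bromocyanobis(ethylenediamine)cadmium(II)

There is no counter-ion, so the complex is neutral overall.
Ligand charges: 1×cyano (-1 each), 1×bromo (-1 each), 2×ethylenediamine (neutral); total -2. So Cd + (-2) = 0, giving Cd = +2.
Ligands are named alphabetically: bromo before cyano before ethylenediamine.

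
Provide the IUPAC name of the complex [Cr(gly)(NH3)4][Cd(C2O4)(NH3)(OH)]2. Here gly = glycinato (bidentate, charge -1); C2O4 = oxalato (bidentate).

Both ions are complex: the cation is named first with the plain metal name, the anion second with the -ate form; each ion's ligands are alphabetised independently.
Cadmium is always +2 in its complexes; the anion's ligand charges sum to -3, so the complex anion is 1−.
With 2 anions per cation, the cation must be 2×1 = 2+.
Cation: ligand charges sum to -1; for the ion to be 2+, Cr = +3.

tetraammine(glycinato)chromium(III) amminehydroxooxalatocadmate(II)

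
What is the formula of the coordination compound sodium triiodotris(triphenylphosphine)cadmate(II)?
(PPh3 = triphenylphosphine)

Ligands: 3 triphenylphosphine (PPh3, neutral), 3 iodo (I, -1). Ligand charge sum = -3.
With Cd in oxidation state +2, the complex ion is [Cd...]^1−.
Charge balance with sodium (+1) requires 1 complex ion per 1 sodium.

Na[CdI3(PPh3)3]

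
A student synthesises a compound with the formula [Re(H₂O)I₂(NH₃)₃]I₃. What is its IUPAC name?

The 3 iodide counter-ions carry a total charge of -3, so each complex ion is 3+.
Ligand charges: 1×aqua (neutral), 2×iodo (-1 each), 3×ammine (neutral); total -2. So Re + (-2) = 3+, giving Re = +5.
Ligands are named alphabetically: ammine before aqua before iodo.

triammineaquadiiodorhenium(V) iodide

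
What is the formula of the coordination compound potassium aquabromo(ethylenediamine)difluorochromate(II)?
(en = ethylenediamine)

K[CrBr(en)F2(H2O)]

Ligands: 1 bromo (Br, -1), 1 aqua (H2O, neutral), 2 fluoro (F, -1), 1 ethylenediamine (en, neutral). Ligand charge sum = -3.
With Cr in oxidation state +2, the complex ion is [Cr...]^1−.
Charge balance with potassium (+1) requires 1 complex ion per 1 potassium.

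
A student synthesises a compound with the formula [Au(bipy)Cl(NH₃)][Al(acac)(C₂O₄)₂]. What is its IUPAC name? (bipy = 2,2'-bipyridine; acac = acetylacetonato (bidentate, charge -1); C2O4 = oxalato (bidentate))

Aluminium is always +3 in its complexes; the anion's ligand charges sum to -5, so the complex anion is 2−.
A 1:1 salt means the cation carries the equal and opposite charge, 2+.
Cation: ligand charges sum to -1; for the ion to be 2+, Au = +3.

ammine(2,2'-bipyridine)chlorogold(III) (acetylacetonato)dioxalatoaluminate(III)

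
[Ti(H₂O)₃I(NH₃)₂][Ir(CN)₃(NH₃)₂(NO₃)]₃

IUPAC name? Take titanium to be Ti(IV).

diamminetriaquaiodotitanium(IV) diamminetricyanonitratoiridate(III)

Both ions are complex: the cation is named first with the plain metal name, the anion second with the -ate form; each ion's ligands are alphabetised independently.
Ti is given as +4; the cation's ligand charges sum to -1, so the complex cation is 3+.
With 3 anions per cation, each anion must be 3/3 = 1−.
Anion: ligand charges sum to -4; for the ion to be 1−, Ir = +3.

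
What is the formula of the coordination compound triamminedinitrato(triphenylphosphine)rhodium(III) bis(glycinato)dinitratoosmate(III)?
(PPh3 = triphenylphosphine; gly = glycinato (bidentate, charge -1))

[Rh(NH3)3(NO3)2(PPh3)][Os(gly)2(NO3)2]

Cation [Rh…]: ligand charges -2, Rh(III) ⇒ ion charge 1+.
Anion [Os…]: ligand charges -4, Os(III) ⇒ ion charge 1−.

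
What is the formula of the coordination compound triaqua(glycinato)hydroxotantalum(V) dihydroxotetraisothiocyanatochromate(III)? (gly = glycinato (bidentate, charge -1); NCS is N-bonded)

Cation [Ta…]: ligand charges -2, Ta(V) ⇒ ion charge 3+.
Anion [Cr…]: ligand charges -6, Cr(III) ⇒ ion charge 3−.
One 3+ cation balances one 3− anion.

[Ta(gly)(H2O)3(OH)][Cr(NCS)4(OH)2]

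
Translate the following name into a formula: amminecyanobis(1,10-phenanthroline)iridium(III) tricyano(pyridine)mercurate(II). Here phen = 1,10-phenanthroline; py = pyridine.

[Ir(CN)(NH3)(phen)2][Hg(CN)3(py)]2

Cation [Ir…]: ligand charges -1, Ir(III) ⇒ ion charge 2+.
Anion [Hg…]: ligand charges -3, Hg(II) ⇒ ion charge 1−.
One 2+ cation requires 2 of the 1− anion.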